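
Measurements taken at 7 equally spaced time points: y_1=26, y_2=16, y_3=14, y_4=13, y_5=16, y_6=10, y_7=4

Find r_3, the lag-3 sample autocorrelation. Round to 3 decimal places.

0.008

Mean ȳ = (26 + 16 + 14 + 13 + 16 + 10 + 4)/7 = 14.1429
Σ(y_t−ȳ)(y_{t+3}−ȳ) = (-13.5510) + (3.4490) + (0.5918) + (11.5918) = 2.0816
Denominator Σ(y_t−ȳ)² = 268.8571
r_3 = 2.0816 / 268.8571 = 0.008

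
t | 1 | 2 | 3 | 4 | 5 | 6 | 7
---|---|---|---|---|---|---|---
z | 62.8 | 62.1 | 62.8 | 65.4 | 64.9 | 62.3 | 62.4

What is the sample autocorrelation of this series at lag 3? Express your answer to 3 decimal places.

Mean z̄ = (62.8 + 62.1 + 62.8 + 65.4 + 64.9 + 62.3 + 62.4)/7 = 63.2429
Deviations from mean: -0.4429, -1.1429, -0.4429, 2.1571, 1.6571, -0.9429, -0.8429
Σ(z_t−z̄)(z_{t+3}−z̄) = (-0.9553) + (-1.8939) + (0.4176) + (-1.8182) = -4.2498
Denominator Σ(z_t−z̄)² = 10.6971
r_3 = -4.2498 / 10.6971 = -0.397

-0.397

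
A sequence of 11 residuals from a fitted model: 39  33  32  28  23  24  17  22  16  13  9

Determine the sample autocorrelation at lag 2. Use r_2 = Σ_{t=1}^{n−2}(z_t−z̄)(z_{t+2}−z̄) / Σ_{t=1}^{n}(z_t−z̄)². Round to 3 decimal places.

0.412

Mean z̄ = (39 + 33 + 32 + 28 + 23 + 24 + 17 + 22 + 16 + 13 + 9)/11 = 23.2727
Numerator Σ_{t=1}^{9}(z_t−z̄)(z_{t+2}−z̄) = 347.5785
Denominator Σ(z_t−z̄)² = 844.1818
r_2 = 347.5785 / 844.1818 = 0.412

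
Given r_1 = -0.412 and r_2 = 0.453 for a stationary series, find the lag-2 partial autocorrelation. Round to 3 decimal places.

0.341

φ_{22} = (r_2 − r_1²) / (1 − r_1²)
r_1² = (-0.412)² = 0.169744
Numerator = 0.453 − 0.1697 = 0.2833; denominator = 1 − 0.1697 = 0.8303
φ_{22} = 0.2833 / 0.8303 = 0.341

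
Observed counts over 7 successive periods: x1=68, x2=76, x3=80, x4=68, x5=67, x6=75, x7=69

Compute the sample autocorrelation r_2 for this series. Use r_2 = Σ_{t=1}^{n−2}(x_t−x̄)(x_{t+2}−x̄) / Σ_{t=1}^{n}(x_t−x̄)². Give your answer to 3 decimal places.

-0.550

Mean x̄ = (68 + 76 + 80 + 68 + 67 + 75 + 69)/7 = 71.8571
Deviations from mean: -3.8571, 4.1429, 8.1429, -3.8571, -4.8571, 3.1429, -2.8571
Σ(x_t−x̄)(x_{t+2}−x̄) = (-31.4082) + (-15.9796) + (-39.5510) + (-12.1224) + (13.8776) = -85.1837
Denominator Σ(x_t−x̄)² = 154.8571
r_2 = -85.1837 / 154.8571 = -0.550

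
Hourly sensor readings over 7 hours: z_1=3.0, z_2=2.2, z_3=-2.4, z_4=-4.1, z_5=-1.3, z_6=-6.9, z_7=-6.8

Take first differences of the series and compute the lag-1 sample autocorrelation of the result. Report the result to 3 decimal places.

-0.564

First differences Δz: -0.8, -4.6, -1.7, 2.8, -5.6, 0.1
Mean of differences = -1.6333
Numerator Σ(Δz_t−Δz̄)(Δz_{t+1}−Δz̄) = -27.0311
Denominator Σ(Δz_t−Δz̄)² = 47.8933
r_1(Δz) = -27.0311 / 47.8933 = -0.564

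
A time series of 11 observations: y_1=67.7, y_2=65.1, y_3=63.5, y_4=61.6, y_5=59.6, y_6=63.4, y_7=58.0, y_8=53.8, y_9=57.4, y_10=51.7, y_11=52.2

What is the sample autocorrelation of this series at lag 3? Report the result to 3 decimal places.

Mean ȳ = (67.7 + 65.1 + 63.5 + 61.6 + 59.6 + 63.4 + 58.0 + 53.8 + 57.4 + 51.7 + 52.2)/11 = 59.4545
Numerator Σ_{t=1}^{8}(y_t−ȳ)(y_{t+3}−ȳ) = 74.7238
Denominator Σ(y_t−ȳ)² = 287.4873
r_3 = 74.7238 / 287.4873 = 0.260

0.260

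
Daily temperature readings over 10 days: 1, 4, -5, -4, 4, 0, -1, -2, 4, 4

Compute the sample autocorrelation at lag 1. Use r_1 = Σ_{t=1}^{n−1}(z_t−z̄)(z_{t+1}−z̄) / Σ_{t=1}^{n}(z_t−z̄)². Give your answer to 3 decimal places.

Mean z̄ = (1 + 4 − 5 − 4 + 4 + 0 − 1 − 2 + 4 + 4)/10 = 0.5000
Numerator Σ_{t=1}^{9}(z_t−z̄)(z_{t+1}−z̄) = -2.2500
Denominator Σ(z_t−z̄)² = 108.5000
r_1 = -2.2500 / 108.5000 = -0.021

-0.021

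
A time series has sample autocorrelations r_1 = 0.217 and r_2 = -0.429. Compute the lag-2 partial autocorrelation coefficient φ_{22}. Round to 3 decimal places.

φ_{22} = (r_2 − r_1²) / (1 − r_1²)
r_1² = (0.217)² = 0.047089
Numerator = -0.429 − 0.0471 = -0.4761; denominator = 1 − 0.0471 = 0.9529
φ_{22} = -0.4761 / 0.9529 = -0.500

-0.500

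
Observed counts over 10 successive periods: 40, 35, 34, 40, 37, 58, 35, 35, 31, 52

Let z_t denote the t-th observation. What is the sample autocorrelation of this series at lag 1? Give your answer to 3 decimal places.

Mean z̄ = (40 + 35 + 34 + 40 + 37 + 58 + 35 + 35 + 31 + 52)/10 = 39.7000
Numerator Σ_{t=1}^{9}(z_t−z̄)(z_{t+1}−z̄) = -156.5900
Denominator Σ(z_t−z̄)² = 668.1000
r_1 = -156.5900 / 668.1000 = -0.234

-0.234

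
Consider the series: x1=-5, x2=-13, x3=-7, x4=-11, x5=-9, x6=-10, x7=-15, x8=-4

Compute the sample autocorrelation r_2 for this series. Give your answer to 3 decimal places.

0.124

Mean x̄ = (-5 − 13 − 7 − 11 − 9 − 10 − 15 − 4)/8 = -9.2500
Deviations from mean: 4.2500, -3.7500, 2.2500, -1.7500, 0.2500, -0.7500, -5.7500, 5.2500
Σ(x_t−x̄)(x_{t+2}−x̄) = (9.5625) + (6.5625) + (0.5625) + (1.3125) + (-1.4375) + (-3.9375) = 12.6250
Denominator Σ(x_t−x̄)² = 101.5000
r_2 = 12.6250 / 101.5000 = 0.124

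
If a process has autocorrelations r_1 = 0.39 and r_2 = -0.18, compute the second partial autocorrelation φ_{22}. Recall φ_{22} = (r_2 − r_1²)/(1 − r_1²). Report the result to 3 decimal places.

φ_{22} = (r_2 − r_1²) / (1 − r_1²)
r_1² = (0.39)² = 0.1521
Numerator = -0.18 − 0.1521 = -0.3321; denominator = 1 − 0.1521 = 0.8479
φ_{22} = -0.3321 / 0.8479 = -0.392

-0.392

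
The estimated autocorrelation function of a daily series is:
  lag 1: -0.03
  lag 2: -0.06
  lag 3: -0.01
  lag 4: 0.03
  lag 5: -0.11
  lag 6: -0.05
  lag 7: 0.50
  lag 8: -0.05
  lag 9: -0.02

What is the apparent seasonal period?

The largest autocorrelation is r_7 = 0.50; the remaining lags stay at or below 0.03.
The dominant spike at lag 7 indicates a seasonal period of 7.

7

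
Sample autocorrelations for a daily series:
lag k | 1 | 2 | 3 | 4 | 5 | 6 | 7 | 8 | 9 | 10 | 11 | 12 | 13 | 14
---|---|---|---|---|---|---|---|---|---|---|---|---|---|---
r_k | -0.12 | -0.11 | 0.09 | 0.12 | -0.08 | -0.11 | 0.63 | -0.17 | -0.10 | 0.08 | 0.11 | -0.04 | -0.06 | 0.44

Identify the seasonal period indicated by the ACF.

7

The largest autocorrelation is r_7 = 0.63, with a weaker echo at lag 14 (0.44); the remaining lags stay at or below 0.12.
The dominant spike at lag 7 indicates a seasonal period of 7.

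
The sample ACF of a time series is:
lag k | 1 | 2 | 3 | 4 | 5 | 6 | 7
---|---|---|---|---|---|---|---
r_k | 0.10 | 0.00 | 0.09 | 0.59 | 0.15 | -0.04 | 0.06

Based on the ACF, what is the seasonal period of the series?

4

The largest autocorrelation is r_4 = 0.59; the remaining lags stay at or below 0.15.
The dominant spike at lag 4 indicates a seasonal period of 4.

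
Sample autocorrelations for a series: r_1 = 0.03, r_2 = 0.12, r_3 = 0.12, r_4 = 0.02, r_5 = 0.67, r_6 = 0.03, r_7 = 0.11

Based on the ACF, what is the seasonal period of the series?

The largest autocorrelation is r_5 = 0.67; the remaining lags stay at or below 0.12.
The dominant spike at lag 5 indicates a seasonal period of 5.

5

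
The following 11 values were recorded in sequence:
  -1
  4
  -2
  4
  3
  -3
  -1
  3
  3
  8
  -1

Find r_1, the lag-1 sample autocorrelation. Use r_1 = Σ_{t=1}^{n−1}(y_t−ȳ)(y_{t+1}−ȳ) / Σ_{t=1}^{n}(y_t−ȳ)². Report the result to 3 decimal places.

Mean ȳ = (-1 + 4 − 2 + 4 + 3 − 3 − 1 + 3 + 3 + 8 − 1)/11 = 1.5455
Numerator Σ_{t=1}^{10}(y_t−ȳ)(y_{t+1}−ȳ) = -23.7521
Denominator Σ(y_t−ȳ)² = 112.7273
r_1 = -23.7521 / 112.7273 = -0.211

-0.211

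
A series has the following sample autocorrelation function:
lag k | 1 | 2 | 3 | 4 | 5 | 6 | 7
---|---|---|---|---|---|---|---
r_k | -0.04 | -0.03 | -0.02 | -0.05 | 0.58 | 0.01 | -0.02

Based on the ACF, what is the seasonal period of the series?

The largest autocorrelation is r_5 = 0.58; the remaining lags stay at or below 0.01.
The dominant spike at lag 5 indicates a seasonal period of 5.

5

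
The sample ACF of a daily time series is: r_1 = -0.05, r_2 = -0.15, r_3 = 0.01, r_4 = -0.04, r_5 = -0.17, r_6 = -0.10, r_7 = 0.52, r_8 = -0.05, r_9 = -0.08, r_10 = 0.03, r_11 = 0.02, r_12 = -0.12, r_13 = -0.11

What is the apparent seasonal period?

The largest autocorrelation is r_7 = 0.52; the remaining lags stay at or below 0.03.
The dominant spike at lag 7 indicates a seasonal period of 7.

7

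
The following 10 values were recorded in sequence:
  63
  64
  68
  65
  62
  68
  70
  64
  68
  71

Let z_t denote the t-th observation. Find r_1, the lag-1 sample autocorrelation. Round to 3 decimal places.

Mean z̄ = (63 + 64 + 68 + 65 + 62 + 68 + 70 + 64 + 68 + 71)/10 = 66.3000
Numerator Σ_{t=1}^{9}(z_t−z̄)(z_{t+1}−z̄) = 1.6100
Denominator Σ(z_t−z̄)² = 86.1000
r_1 = 1.6100 / 86.1000 = 0.019

0.019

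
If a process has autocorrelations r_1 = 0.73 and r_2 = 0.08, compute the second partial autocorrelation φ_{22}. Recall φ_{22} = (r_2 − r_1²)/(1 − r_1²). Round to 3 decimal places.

φ_{22} = (r_2 − r_1²) / (1 − r_1²)
r_1² = (0.73)² = 0.5329
Numerator = 0.08 − 0.5329 = -0.4529; denominator = 1 − 0.5329 = 0.4671
φ_{22} = -0.4529 / 0.4671 = -0.970

-0.970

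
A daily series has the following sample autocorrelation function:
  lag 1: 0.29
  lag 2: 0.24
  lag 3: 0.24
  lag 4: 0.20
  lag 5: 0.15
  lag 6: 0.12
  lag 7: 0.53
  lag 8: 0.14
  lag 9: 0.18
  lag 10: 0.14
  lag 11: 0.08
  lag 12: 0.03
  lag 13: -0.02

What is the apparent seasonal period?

The largest autocorrelation is r_7 = 0.53; the remaining lags stay at or below 0.29. The elevated value at lag 1 (0.29), dropping to 0.24 at lag 2, reflects decaying short-term dependence rather than seasonality.
The dominant spike at lag 7 indicates a seasonal period of 7.

7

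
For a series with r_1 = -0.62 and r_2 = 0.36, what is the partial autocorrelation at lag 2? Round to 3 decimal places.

-0.040

φ_{22} = (r_2 − r_1²) / (1 − r_1²)
r_1² = (-0.62)² = 0.3844
Numerator = 0.36 − 0.3844 = -0.0244; denominator = 1 − 0.3844 = 0.6156
φ_{22} = -0.0244 / 0.6156 = -0.040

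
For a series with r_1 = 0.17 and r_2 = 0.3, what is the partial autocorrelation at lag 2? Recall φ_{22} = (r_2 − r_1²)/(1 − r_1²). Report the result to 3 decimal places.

0.279

φ_{22} = (r_2 − r_1²) / (1 − r_1²)
r_1² = (0.17)² = 0.0289
Numerator = 0.3 − 0.0289 = 0.2711; denominator = 1 − 0.0289 = 0.9711
φ_{22} = 0.2711 / 0.9711 = 0.279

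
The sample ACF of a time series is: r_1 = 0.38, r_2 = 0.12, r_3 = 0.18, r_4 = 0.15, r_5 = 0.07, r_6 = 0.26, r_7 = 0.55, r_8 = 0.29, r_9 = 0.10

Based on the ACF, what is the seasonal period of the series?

7

The largest autocorrelation is r_7 = 0.55; the remaining lags stay at or below 0.38. The elevated value at lag 1 (0.38), dropping to 0.12 at lag 2, reflects decaying short-term dependence rather than seasonality.
The dominant spike at lag 7 indicates a seasonal period of 7.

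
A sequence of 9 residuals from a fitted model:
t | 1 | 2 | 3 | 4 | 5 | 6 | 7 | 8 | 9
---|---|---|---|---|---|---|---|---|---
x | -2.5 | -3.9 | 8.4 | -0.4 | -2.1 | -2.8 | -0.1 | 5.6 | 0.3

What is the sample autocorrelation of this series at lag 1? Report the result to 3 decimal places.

Mean x̄ = (-2.5 − 3.9 + 8.4 − 0.4 − 2.1 − 2.8 − 0.1 + 5.6 + 0.3)/9 = 0.2778
Numerator Σ_{t=1}^{8}(x_t−x̄)(x_{t+1}−x̄) = -19.6327
Denominator Σ(x_t−x̄)² = 135.1956
r_1 = -19.6327 / 135.1956 = -0.145

-0.145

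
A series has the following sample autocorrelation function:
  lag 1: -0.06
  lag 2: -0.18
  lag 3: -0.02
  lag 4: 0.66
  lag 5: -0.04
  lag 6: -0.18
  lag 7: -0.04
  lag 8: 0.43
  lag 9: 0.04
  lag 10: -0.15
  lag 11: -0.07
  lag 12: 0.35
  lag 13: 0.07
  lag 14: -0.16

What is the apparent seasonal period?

4

The largest autocorrelation is r_4 = 0.66, with weaker echoes at lags 8 (0.43) and 12 (0.35); the remaining lags stay at or below 0.07.
The dominant spike at lag 4 indicates a seasonal period of 4.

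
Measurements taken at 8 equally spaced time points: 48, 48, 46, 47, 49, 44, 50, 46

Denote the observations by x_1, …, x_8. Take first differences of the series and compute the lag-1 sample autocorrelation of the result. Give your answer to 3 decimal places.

-0.743

First differences Δx: 0, -2, 1, 2, -5, 6, -4
Mean of differences = -0.2857
Numerator Σ(Δx_t−Δx̄)(Δx_{t+1}−Δx̄) = -63.5102
Denominator Σ(Δx_t−Δx̄)² = 85.4286
r_1(Δx) = -63.5102 / 85.4286 = -0.743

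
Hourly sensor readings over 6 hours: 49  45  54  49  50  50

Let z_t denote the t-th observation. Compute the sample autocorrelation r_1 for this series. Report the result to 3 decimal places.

Mean z̄ = (49 + 45 + 54 + 49 + 50 + 50)/6 = 49.5000
Deviations from mean: -0.5000, -4.5000, 4.5000, -0.5000, 0.5000, 0.5000
Numerator Σ_{t=1}^{5}(z_t−z̄)(z_{t+1}−z̄) = -20.2500
Denominator Σ(z_t−z̄)² = 41.5000
r_1 = -20.2500 / 41.5000 = -0.488

-0.488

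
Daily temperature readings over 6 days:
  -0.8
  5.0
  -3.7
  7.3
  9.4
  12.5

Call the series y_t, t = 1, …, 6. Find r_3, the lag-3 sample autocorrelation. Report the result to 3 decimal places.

-0.413

Mean ȳ = (-0.8 + 5.0 − 3.7 + 7.3 + 9.4 + 12.5)/6 = 4.9500
Σ(y_t−ȳ)(y_{t+3}−ȳ) = (-13.5125) + (0.2225) + (-65.3075) = -78.5975
Denominator Σ(y_t−ȳ)² = 190.2150
r_3 = -78.5975 / 190.2150 = -0.413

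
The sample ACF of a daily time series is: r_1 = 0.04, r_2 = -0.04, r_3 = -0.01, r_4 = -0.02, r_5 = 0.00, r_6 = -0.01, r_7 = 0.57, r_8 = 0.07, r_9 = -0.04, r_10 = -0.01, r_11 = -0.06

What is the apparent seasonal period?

7

The largest autocorrelation is r_7 = 0.57; the remaining lags stay at or below 0.07.
The dominant spike at lag 7 indicates a seasonal period of 7.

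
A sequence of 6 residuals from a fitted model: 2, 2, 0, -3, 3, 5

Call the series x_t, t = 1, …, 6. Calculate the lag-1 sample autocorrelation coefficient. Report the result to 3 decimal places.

0.127

Mean x̄ = (2 + 2 + 0 − 3 + 3 + 5)/6 = 1.5000
Numerator Σ_{t=1}^{5}(x_t−x̄)(x_{t+1}−x̄) = 4.7500
Denominator Σ(x_t−x̄)² = 37.5000
r_1 = 4.7500 / 37.5000 = 0.127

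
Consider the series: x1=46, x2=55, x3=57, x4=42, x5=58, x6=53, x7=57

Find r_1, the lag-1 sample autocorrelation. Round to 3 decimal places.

-0.458

Mean x̄ = (46 + 55 + 57 + 42 + 58 + 53 + 57)/7 = 52.5714
Deviations from mean: -6.5714, 2.4286, 4.4286, -10.5714, 5.4286, 0.4286, 4.4286
Numerator Σ_{t=1}^{6}(x_t−x̄)(x_{t+1}−x̄) = -105.1837
Denominator Σ(x_t−x̄)² = 229.7143
r_1 = -105.1837 / 229.7143 = -0.458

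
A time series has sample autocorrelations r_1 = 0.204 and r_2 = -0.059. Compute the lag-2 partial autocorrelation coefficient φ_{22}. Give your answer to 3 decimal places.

-0.105

φ_{22} = (r_2 − r_1²) / (1 − r_1²)
r_1² = (0.204)² = 0.041616
Numerator = -0.059 − 0.0416 = -0.1006; denominator = 1 − 0.0416 = 0.9584
φ_{22} = -0.1006 / 0.9584 = -0.105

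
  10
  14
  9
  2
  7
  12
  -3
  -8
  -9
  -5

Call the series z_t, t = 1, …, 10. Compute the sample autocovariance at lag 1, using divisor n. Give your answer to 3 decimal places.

Mean z̄ = (10 + 14 + 9 + 2 + 7 + 12 − 3 − 8 − 9 − 5)/10 = 2.9000
Σ_{t=1}^{9}(z_t−z̄)(z_{t+1}−z̄) = 408.9900
γ_1 = 408.9900 / 10 = 40.899

40.899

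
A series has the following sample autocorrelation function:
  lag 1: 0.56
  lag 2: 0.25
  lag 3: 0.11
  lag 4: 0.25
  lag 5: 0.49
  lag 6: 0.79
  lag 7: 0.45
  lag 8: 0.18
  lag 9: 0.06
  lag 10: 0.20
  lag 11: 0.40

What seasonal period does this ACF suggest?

6

The largest autocorrelation is r_6 = 0.79; the remaining lags stay at or below 0.56. The elevated value at lag 1 (0.56), dropping to 0.25 at lag 2, reflects decaying short-term dependence rather than seasonality.
The dominant spike at lag 6 indicates a seasonal period of 6.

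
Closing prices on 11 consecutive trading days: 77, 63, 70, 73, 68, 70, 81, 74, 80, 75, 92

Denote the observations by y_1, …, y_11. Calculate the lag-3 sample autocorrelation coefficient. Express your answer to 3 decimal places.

Mean ȳ = (77 + 63 + 70 + 73 + 68 + 70 + 81 + 74 + 80 + 75 + 92)/11 = 74.8182
Numerator Σ_{t=1}^{8}(y_t−ȳ)(y_{t+3}−ȳ) = 56.2645
Denominator Σ(y_t−ȳ)² = 601.6364
r_3 = 56.2645 / 601.6364 = 0.094

0.094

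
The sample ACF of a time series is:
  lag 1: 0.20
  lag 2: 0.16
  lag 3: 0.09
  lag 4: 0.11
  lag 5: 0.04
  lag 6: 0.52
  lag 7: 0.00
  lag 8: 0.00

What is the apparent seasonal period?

The largest autocorrelation is r_6 = 0.52; the remaining lags stay at or below 0.20. The elevated value at lag 1 (0.20), dropping to 0.16 at lag 2, reflects decaying short-term dependence rather than seasonality.
The dominant spike at lag 6 indicates a seasonal period of 6.

6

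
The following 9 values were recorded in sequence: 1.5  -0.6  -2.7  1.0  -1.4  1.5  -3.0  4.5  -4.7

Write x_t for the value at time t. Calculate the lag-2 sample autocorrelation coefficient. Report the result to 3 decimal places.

Mean x̄ = (1.5 − 0.6 − 2.7 + 1.0 − 1.4 + 1.5 − 3.0 + 4.5 − 4.7)/9 = -0.4333
Numerator Σ_{t=1}^{7}(x_t−x̄)(x_{t+2}−x̄) = 23.3111
Denominator Σ(x_t−x̄)² = 64.7600
r_2 = 23.3111 / 64.7600 = 0.360

0.360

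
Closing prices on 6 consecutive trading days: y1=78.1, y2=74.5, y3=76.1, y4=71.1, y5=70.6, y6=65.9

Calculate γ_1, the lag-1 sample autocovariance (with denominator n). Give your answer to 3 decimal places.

Mean ȳ = (78.1 + 74.5 + 76.1 + 71.1 + 70.6 + 65.9)/6 = 72.7167
Deviations: 5.3833, 1.7833, 3.3833, -1.6167, -2.1167, -6.8167
Σ_{t=1}^{5}(y_t−ȳ)(y_{t+1}−ȳ) = 28.0147
γ_1 = 28.0147 / 6 = 4.669

4.669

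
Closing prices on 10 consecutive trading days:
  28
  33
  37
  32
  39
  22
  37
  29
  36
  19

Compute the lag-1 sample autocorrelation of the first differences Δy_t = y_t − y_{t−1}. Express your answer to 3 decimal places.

First differences Δy: 5, 4, -5, 7, -17, 15, -8, 7, -17
Mean of differences = -1.0000
Numerator Σ(Δy_t−Δȳ)(Δy_{t+1}−Δȳ) = -702.0000
Denominator Σ(Δy_t−Δȳ)² = 1022.0000
r_1(Δy) = -702.0000 / 1022.0000 = -0.687

-0.687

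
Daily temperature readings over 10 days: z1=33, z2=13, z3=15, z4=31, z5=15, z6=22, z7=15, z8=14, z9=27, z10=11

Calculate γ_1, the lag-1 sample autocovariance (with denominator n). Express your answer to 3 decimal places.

Mean z̄ = (33 + 13 + 15 + 31 + 15 + 22 + 15 + 14 + 27 + 11)/10 = 19.6000
Σ_{t=1}^{9}(z_t−z̄)(z_{t+1}−z̄) = -264.3600
γ_1 = -264.3600 / 10 = -26.436

-26.436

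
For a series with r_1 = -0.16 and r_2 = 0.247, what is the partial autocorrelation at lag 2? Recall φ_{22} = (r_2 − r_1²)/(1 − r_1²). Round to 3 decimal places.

φ_{22} = (r_2 − r_1²) / (1 − r_1²)
r_1² = (-0.16)² = 0.0256
Numerator = 0.247 − 0.0256 = 0.2214; denominator = 1 − 0.0256 = 0.9744
φ_{22} = 0.2214 / 0.9744 = 0.227

0.227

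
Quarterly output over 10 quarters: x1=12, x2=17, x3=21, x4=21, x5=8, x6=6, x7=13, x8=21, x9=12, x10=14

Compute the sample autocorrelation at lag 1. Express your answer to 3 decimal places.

0.203

Mean x̄ = (12 + 17 + 21 + 21 + 8 + 6 + 13 + 21 + 12 + 14)/10 = 14.5000
Numerator Σ_{t=1}^{9}(x_t−x̄)(x_{t+1}−x̄) = 53.2500
Denominator Σ(x_t−x̄)² = 262.5000
r_1 = 53.2500 / 262.5000 = 0.203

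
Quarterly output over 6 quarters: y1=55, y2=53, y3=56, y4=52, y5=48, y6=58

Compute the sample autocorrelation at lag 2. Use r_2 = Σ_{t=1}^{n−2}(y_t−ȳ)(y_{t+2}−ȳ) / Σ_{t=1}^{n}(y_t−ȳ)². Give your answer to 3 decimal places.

-0.264

Mean ȳ = (55 + 53 + 56 + 52 + 48 + 58)/6 = 53.6667
Deviations from mean: 1.3333, -0.6667, 2.3333, -1.6667, -5.6667, 4.3333
Σ(y_t−ȳ)(y_{t+2}−ȳ) = (3.1111) + (1.1111) + (-13.2222) + (-7.2222) = -16.2222
Denominator Σ(y_t−ȳ)² = 61.3333
r_2 = -16.2222 / 61.3333 = -0.264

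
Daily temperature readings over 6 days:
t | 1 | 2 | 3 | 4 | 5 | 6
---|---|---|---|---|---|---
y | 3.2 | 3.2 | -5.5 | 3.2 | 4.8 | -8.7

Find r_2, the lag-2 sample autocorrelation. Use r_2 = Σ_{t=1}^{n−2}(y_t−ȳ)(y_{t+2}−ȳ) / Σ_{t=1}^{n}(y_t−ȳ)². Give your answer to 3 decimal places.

Mean ȳ = (3.2 + 3.2 − 5.5 + 3.2 + 4.8 − 8.7)/6 = 0.0333
Deviations from mean: 3.1667, 3.1667, -5.5333, 3.1667, 4.7667, -8.7333
Σ(y_t−ȳ)(y_{t+2}−ȳ) = (-17.5222) + (10.0278) + (-26.3756) + (-27.6556) = -61.5256
Denominator Σ(y_t−ȳ)² = 159.6933
r_2 = -61.5256 / 159.6933 = -0.385

-0.385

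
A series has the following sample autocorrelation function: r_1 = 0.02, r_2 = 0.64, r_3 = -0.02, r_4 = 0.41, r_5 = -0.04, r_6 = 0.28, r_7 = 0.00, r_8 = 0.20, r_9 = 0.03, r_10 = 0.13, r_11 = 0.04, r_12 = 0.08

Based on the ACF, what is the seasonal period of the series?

2

The largest autocorrelation is r_2 = 0.64, with weaker echoes at lags 4 (0.41), 6 (0.28) and 8 (0.20); the remaining lags stay at or below 0.13.
The dominant spike at lag 2 indicates a seasonal period of 2.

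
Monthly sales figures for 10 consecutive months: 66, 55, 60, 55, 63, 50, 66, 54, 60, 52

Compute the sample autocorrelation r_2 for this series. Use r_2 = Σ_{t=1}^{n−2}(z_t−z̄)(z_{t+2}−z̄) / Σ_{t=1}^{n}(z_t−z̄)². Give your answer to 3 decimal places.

Mean z̄ = (66 + 55 + 60 + 55 + 63 + 50 + 66 + 54 + 60 + 52)/10 = 58.1000
Numerator Σ_{t=1}^{8}(z_t−z̄)(z_{t+2}−z̄) = 170.9800
Denominator Σ(z_t−z̄)² = 294.9000
r_2 = 170.9800 / 294.9000 = 0.580

0.580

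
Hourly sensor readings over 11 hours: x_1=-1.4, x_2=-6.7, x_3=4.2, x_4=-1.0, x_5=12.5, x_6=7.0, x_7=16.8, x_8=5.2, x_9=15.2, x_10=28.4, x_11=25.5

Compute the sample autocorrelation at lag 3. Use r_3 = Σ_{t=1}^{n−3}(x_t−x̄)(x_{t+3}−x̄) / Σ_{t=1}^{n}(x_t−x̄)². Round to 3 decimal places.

Mean x̄ = (-1.4 − 6.7 + 4.2 − 1.0 + 12.5 + 7.0 + 16.8 + 5.2 + 15.2 + 28.4 + 25.5)/11 = 9.6091
Numerator Σ_{t=1}^{8}(x_t−x̄)(x_{t+3}−x̄) = 45.1979
Denominator Σ(x_t−x̄)² = 1252.1891
r_3 = 45.1979 / 1252.1891 = 0.036

0.036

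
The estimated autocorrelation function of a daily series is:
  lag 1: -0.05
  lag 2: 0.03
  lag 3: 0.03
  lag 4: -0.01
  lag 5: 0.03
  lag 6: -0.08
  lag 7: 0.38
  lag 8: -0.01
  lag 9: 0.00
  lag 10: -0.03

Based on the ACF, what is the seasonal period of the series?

The largest autocorrelation is r_7 = 0.38; the remaining lags stay at or below 0.03.
The dominant spike at lag 7 indicates a seasonal period of 7.

7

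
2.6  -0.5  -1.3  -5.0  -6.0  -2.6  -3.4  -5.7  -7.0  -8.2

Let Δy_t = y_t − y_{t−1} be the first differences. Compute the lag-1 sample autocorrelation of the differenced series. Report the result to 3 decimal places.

0.005

First differences Δy: -3.1, -0.8, -3.7, -1.0, 3.4, -0.8, -2.3, -1.3, -1.2
Mean of differences = -1.2000
Numerator Σ(Δy_t−Δȳ)(Δy_{t+1}−Δȳ) = 0.1700
Denominator Σ(Δy_t−Δȳ)² = 32.6000
r_1(Δy) = 0.1700 / 32.6000 = 0.005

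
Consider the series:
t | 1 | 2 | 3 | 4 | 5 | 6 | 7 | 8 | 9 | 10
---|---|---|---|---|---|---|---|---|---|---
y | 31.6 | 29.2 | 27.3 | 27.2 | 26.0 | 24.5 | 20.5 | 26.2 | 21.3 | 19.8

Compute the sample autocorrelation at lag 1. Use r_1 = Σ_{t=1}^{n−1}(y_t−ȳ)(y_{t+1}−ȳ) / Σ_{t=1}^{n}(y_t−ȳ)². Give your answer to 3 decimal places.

0.410

Mean ȳ = (31.6 + 29.2 + 27.3 + 27.2 + 26.0 + 24.5 + 20.5 + 26.2 + 21.3 + 19.8)/10 = 25.3600
Numerator Σ_{t=1}^{9}(y_t−ȳ)(y_{t+1}−ȳ) = 54.8684
Denominator Σ(y_t−ȳ)² = 133.7040
r_1 = 54.8684 / 133.7040 = 0.410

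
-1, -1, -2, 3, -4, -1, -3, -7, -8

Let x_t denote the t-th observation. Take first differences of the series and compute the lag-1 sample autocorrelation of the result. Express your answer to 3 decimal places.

First differences Δx: 0, -1, 5, -7, 3, -2, -4, -1
Mean of differences = -0.8750
Numerator Σ(Δx_t−Δx̄)(Δx_{t+1}−Δx̄) = -61.0156
Denominator Σ(Δx_t−Δx̄)² = 98.8750
r_1(Δx) = -61.0156 / 98.8750 = -0.617

-0.617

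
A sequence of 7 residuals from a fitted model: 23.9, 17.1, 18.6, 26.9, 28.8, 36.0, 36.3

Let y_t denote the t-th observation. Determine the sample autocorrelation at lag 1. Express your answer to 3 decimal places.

Mean ȳ = (23.9 + 17.1 + 18.6 + 26.9 + 28.8 + 36.0 + 36.3)/7 = 26.8000
Deviations from mean: -2.9000, -9.7000, -8.2000, 0.1000, 2.0000, 9.2000, 9.5000
Σ(y_t−ȳ)(y_{t+1}−ȳ) = (28.1300) + (79.5400) + (-0.8200) + (0.2000) + (18.4000) + (87.4000) = 212.8500
Denominator Σ(y_t−ȳ)² = 348.6400
r_1 = 212.8500 / 348.6400 = 0.611

0.611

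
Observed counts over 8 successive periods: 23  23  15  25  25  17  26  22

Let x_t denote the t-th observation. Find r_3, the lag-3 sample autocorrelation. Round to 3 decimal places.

0.482

Mean x̄ = (23 + 23 + 15 + 25 + 25 + 17 + 26 + 22)/8 = 22.0000
Deviations from mean: 1.0000, 1.0000, -7.0000, 3.0000, 3.0000, -5.0000, 4.0000, 0.0000
Numerator Σ_{t=1}^{5}(x_t−x̄)(x_{t+3}−x̄) = 53.0000
Denominator Σ(x_t−x̄)² = 110.0000
r_3 = 53.0000 / 110.0000 = 0.482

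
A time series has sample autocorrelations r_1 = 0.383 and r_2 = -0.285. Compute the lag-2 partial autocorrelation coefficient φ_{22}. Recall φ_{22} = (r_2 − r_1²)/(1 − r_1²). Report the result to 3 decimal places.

-0.506

φ_{22} = (r_2 − r_1²) / (1 − r_1²)
r_1² = (0.383)² = 0.146689
Numerator = -0.285 − 0.1467 = -0.4317; denominator = 1 − 0.1467 = 0.8533
φ_{22} = -0.4317 / 0.8533 = -0.506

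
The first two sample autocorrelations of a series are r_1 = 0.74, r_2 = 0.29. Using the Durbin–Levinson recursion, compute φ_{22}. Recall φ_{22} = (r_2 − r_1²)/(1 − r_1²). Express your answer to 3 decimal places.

φ_{22} = (r_2 − r_1²) / (1 − r_1²)
r_1² = (0.74)² = 0.5476
Numerator = 0.29 − 0.5476 = -0.2576; denominator = 1 − 0.5476 = 0.4524
φ_{22} = -0.2576 / 0.4524 = -0.569

-0.569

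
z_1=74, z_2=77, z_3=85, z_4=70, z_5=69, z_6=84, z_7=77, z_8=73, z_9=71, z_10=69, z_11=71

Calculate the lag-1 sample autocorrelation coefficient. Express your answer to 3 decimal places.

0.043

Mean z̄ = (74 + 77 + 85 + 70 + 69 + 84 + 77 + 73 + 71 + 69 + 71)/11 = 74.5455
Numerator Σ_{t=1}^{10}(z_t−z̄)(z_{t+1}−z̄) = 13.7934
Denominator Σ(z_t−z̄)² = 320.7273
r_1 = 13.7934 / 320.7273 = 0.043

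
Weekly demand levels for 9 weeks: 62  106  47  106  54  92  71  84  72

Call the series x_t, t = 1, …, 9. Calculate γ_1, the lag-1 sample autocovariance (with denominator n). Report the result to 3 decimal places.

-372.927

Mean x̄ = (62 + 106 + 47 + 106 + 54 + 92 + 71 + 84 + 72)/9 = 77.1111
Σ_{t=1}^{8}(x_t−x̄)(x_{t+1}−x̄) = -3356.3457
γ_1 = -3356.3457 / 9 = -372.927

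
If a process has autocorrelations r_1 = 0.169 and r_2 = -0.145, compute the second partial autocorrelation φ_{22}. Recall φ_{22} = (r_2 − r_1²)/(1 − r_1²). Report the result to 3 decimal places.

φ_{22} = (r_2 − r_1²) / (1 − r_1²)
r_1² = (0.169)² = 0.028561
Numerator = -0.145 − 0.0286 = -0.1736; denominator = 1 − 0.0286 = 0.9714
φ_{22} = -0.1736 / 0.9714 = -0.179

-0.179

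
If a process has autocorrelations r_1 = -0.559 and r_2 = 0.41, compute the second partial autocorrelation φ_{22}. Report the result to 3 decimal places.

φ_{22} = (r_2 − r_1²) / (1 − r_1²)
r_1² = (-0.559)² = 0.312481
Numerator = 0.41 − 0.3125 = 0.0975; denominator = 1 − 0.3125 = 0.6875
φ_{22} = 0.0975 / 0.6875 = 0.142

0.142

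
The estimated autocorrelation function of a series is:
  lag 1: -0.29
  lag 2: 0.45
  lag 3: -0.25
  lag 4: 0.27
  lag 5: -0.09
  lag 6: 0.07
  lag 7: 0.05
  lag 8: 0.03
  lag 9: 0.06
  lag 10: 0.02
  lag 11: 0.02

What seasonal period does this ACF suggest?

The largest autocorrelation is r_2 = 0.45, with a weaker echo at lag 4 (0.27); the remaining lags stay at or below 0.07.
The dominant spike at lag 2 indicates a seasonal period of 2.

2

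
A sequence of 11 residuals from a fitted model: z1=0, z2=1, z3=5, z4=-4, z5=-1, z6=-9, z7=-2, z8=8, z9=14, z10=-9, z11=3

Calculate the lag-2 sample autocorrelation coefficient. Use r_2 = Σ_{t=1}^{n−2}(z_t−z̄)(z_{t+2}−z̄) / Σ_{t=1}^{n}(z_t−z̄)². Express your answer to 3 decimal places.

-0.227

Mean z̄ = (0 + 1 + 5 − 4 − 1 − 9 − 2 + 8 + 14 − 9 + 3)/11 = 0.5455
Numerator Σ_{t=1}^{9}(z_t−z̄)(z_{t+2}−z̄) = -107.5950
Denominator Σ(z_t−z̄)² = 474.7273
r_2 = -107.5950 / 474.7273 = -0.227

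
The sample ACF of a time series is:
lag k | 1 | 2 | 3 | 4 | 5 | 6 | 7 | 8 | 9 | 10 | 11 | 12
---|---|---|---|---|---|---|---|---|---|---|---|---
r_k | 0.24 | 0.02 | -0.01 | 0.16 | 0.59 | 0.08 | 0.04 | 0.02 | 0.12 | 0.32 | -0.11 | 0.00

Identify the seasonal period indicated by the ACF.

5

The largest autocorrelation is r_5 = 0.59, with a weaker echo at lag 10 (0.32); the remaining lags stay at or below 0.24. The elevated value at lag 1 (0.24), dropping to 0.02 at lag 2, reflects decaying short-term dependence rather than seasonality.
The dominant spike at lag 5 indicates a seasonal period of 5.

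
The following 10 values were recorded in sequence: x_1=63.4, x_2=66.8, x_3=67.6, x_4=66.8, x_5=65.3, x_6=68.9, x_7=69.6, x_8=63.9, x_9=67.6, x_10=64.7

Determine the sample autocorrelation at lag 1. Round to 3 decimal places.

-0.225

Mean x̄ = (63.4 + 66.8 + 67.6 + 66.8 + 65.3 + 68.9 + 69.6 + 63.9 + 67.6 + 64.7)/10 = 66.4600
Numerator Σ_{t=1}^{9}(x_t−x̄)(x_{t+1}−x̄) = -8.7916
Denominator Σ(x_t−x̄)² = 39.0040
r_1 = -8.7916 / 39.0040 = -0.225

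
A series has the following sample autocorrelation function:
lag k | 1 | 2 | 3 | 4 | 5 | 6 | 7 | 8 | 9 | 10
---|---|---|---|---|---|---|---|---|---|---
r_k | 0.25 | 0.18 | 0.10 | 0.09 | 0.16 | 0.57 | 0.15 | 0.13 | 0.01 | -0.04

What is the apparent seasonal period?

The largest autocorrelation is r_6 = 0.57; the remaining lags stay at or below 0.25. The elevated value at lag 1 (0.25), dropping to 0.18 at lag 2, reflects decaying short-term dependence rather than seasonality.
The dominant spike at lag 6 indicates a seasonal period of 6.

6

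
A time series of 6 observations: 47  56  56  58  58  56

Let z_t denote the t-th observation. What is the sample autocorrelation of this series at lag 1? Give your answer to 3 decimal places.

Mean z̄ = (47 + 56 + 56 + 58 + 58 + 56)/6 = 55.1667
Deviations from mean: -8.1667, 0.8333, 0.8333, 2.8333, 2.8333, 0.8333
Numerator Σ_{t=1}^{5}(z_t−z̄)(z_{t+1}−z̄) = 6.6389
Denominator Σ(z_t−z̄)² = 84.8333
r_1 = 6.6389 / 84.8333 = 0.078

0.078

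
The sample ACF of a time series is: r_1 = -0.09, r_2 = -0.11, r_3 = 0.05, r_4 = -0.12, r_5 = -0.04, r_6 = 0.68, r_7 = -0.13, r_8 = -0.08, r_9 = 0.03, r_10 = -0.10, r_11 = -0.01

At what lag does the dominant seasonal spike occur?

6

The largest autocorrelation is r_6 = 0.68; the remaining lags stay at or below 0.05.
The dominant spike at lag 6 indicates a seasonal period of 6.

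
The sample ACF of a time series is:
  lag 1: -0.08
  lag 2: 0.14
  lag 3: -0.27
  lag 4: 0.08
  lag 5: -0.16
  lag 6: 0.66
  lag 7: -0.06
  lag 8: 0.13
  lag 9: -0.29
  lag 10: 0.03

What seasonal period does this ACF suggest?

6

The largest autocorrelation is r_6 = 0.66; the remaining lags stay at or below 0.14.
The dominant spike at lag 6 indicates a seasonal period of 6.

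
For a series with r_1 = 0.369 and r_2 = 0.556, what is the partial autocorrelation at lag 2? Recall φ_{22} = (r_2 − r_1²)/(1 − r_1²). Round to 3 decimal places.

φ_{22} = (r_2 − r_1²) / (1 − r_1²)
r_1² = (0.369)² = 0.136161
Numerator = 0.556 − 0.1362 = 0.4198; denominator = 1 − 0.1362 = 0.8638
φ_{22} = 0.4198 / 0.8638 = 0.486

0.486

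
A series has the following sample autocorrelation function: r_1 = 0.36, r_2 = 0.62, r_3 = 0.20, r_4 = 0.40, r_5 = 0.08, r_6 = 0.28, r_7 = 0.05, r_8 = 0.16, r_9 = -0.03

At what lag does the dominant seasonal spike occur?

The largest autocorrelation is r_2 = 0.62, with a weaker echo at lag 4 (0.40); the remaining lags stay at or below 0.36.
The dominant spike at lag 2 indicates a seasonal period of 2.

2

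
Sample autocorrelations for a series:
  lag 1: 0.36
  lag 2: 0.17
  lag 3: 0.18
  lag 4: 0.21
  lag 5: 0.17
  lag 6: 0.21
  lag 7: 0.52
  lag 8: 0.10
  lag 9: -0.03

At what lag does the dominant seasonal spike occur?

7

The largest autocorrelation is r_7 = 0.52; the remaining lags stay at or below 0.36. The elevated value at lag 1 (0.36), dropping to 0.17 at lag 2, reflects decaying short-term dependence rather than seasonality.
The dominant spike at lag 7 indicates a seasonal period of 7.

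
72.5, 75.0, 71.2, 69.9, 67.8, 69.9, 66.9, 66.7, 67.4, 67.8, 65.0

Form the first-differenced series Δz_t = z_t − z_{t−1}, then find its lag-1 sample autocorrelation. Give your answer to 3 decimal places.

First differences Δz: 2.5, -3.8, -1.3, -2.1, 2.1, -3.0, -0.2, 0.7, 0.4, -2.8
Mean of differences = -0.7500
Numerator Σ(Δz_t−Δz̄)(Δz_{t+1}−Δz̄) = -18.8825
Denominator Σ(Δz_t−Δz̄)² = 43.1050
r_1(Δz) = -18.8825 / 43.1050 = -0.438

-0.438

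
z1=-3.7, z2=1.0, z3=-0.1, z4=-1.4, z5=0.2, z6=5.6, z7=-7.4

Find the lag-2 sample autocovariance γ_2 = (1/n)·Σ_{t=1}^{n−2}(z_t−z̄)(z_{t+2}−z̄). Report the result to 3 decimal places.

Mean z̄ = (-3.7 + 1.0 − 0.1 − 1.4 + 0.2 + 5.6 − 7.4)/7 = -0.8286
Σ_{t=1}^{5}(z_t−z̄)(z_{t+2}−z̄) = -12.8202
γ_2 = -12.8202 / 7 = -1.831

-1.831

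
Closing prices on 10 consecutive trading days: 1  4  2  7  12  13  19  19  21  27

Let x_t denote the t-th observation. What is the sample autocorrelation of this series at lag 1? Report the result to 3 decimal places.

0.661

Mean x̄ = (1 + 4 + 2 + 7 + 12 + 13 + 19 + 19 + 21 + 27)/10 = 12.5000
Numerator Σ_{t=1}^{9}(x_t−x̄)(x_{t+1}−x̄) = 471.2500
Denominator Σ(x_t−x̄)² = 712.5000
r_1 = 471.2500 / 712.5000 = 0.661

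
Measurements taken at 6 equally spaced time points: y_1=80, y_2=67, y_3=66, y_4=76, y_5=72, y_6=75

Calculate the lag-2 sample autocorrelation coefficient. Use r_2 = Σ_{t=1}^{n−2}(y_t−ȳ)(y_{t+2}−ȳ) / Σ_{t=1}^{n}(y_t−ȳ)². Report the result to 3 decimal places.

-0.377

Mean ȳ = (80 + 67 + 66 + 76 + 72 + 75)/6 = 72.6667
Deviations from mean: 7.3333, -5.6667, -6.6667, 3.3333, -0.6667, 2.3333
Σ(y_t−ȳ)(y_{t+2}−ȳ) = (-48.8889) + (-18.8889) + (4.4444) + (7.7778) = -55.5556
Denominator Σ(y_t−ȳ)² = 147.3333
r_2 = -55.5556 / 147.3333 = -0.377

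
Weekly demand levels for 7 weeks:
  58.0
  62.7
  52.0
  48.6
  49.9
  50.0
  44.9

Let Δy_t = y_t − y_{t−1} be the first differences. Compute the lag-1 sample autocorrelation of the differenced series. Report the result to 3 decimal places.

First differences Δy: 4.7, -10.7, -3.4, 1.3, 0.1, -5.1
Mean of differences = -2.1833
Numerator Σ(Δy_t−Δȳ)(Δy_{t+1}−Δȳ) = -51.2053
Denominator Σ(Δy_t−Δȳ)² = 147.2483
r_1(Δy) = -51.2053 / 147.2483 = -0.348

-0.348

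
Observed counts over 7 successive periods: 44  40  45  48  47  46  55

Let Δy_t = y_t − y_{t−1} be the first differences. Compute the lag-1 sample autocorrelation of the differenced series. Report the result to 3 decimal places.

First differences Δy: -4, 5, 3, -1, -1, 9
Mean of differences = 1.8333
Numerator Σ(Δy_t−Δȳ)(Δy_{t+1}−Δȳ) = -30.3611
Denominator Σ(Δy_t−Δȳ)² = 112.8333
r_1(Δy) = -30.3611 / 112.8333 = -0.269

-0.269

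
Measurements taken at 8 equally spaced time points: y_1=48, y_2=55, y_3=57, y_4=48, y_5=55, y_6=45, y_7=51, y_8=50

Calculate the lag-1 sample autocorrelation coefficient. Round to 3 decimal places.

-0.347

Mean ȳ = (48 + 55 + 57 + 48 + 55 + 45 + 51 + 50)/8 = 51.1250
Deviations from mean: -3.1250, 3.8750, 5.8750, -3.1250, 3.8750, -6.1250, -0.1250, -1.1250
Numerator Σ_{t=1}^{7}(y_t−ȳ)(y_{t+1}−ȳ) = -42.6406
Denominator Σ(y_t−ȳ)² = 122.8750
r_1 = -42.6406 / 122.8750 = -0.347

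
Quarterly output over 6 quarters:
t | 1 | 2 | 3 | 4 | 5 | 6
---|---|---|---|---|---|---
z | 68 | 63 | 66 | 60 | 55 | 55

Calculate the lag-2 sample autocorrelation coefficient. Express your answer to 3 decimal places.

0.055

Mean z̄ = (68 + 63 + 66 + 60 + 55 + 55)/6 = 61.1667
Σ(z_t−z̄)(z_{t+2}−z̄) = (33.0278) + (-2.1389) + (-29.8056) + (7.1944) = 8.2778
Denominator Σ(z_t−z̄)² = 150.8333
r_2 = 8.2778 / 150.8333 = 0.055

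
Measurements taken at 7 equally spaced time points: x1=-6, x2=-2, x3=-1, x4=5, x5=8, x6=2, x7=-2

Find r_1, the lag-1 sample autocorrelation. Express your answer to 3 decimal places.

0.397

Mean x̄ = (-6 − 2 − 1 + 5 + 8 + 2 − 2)/7 = 0.5714
Deviations from mean: -6.5714, -2.5714, -1.5714, 4.4286, 7.4286, 1.4286, -2.5714
Σ(x_t−x̄)(x_{t+1}−x̄) = (16.8980) + (4.0408) + (-6.9592) + (32.8980) + (10.6122) + (-3.6735) = 53.8163
Denominator Σ(x_t−x̄)² = 135.7143
r_1 = 53.8163 / 135.7143 = 0.397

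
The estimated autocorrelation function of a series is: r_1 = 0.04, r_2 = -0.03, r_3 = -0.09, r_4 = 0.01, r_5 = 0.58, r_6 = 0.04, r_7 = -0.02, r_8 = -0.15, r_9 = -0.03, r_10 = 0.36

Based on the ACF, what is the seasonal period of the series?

5

The largest autocorrelation is r_5 = 0.58, with a weaker echo at lag 10 (0.36); the remaining lags stay at or below 0.04.
The dominant spike at lag 5 indicates a seasonal period of 5.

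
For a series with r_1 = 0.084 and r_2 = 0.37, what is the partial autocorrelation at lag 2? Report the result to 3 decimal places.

0.366

φ_{22} = (r_2 − r_1²) / (1 − r_1²)
r_1² = (0.084)² = 0.007056
Numerator = 0.37 − 0.0071 = 0.3629; denominator = 1 − 0.0071 = 0.9929
φ_{22} = 0.3629 / 0.9929 = 0.366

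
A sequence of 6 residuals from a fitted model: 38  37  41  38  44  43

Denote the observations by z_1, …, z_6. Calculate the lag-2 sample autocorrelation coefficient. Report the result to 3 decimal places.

0.049

Mean z̄ = (38 + 37 + 41 + 38 + 44 + 43)/6 = 40.1667
Deviations from mean: -2.1667, -3.1667, 0.8333, -2.1667, 3.8333, 2.8333
Σ(z_t−z̄)(z_{t+2}−z̄) = (-1.8056) + (6.8611) + (3.1944) + (-6.1389) = 2.1111
Denominator Σ(z_t−z̄)² = 42.8333
r_2 = 2.1111 / 42.8333 = 0.049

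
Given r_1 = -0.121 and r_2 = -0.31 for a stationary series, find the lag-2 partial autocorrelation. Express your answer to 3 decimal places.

-0.329

φ_{22} = (r_2 − r_1²) / (1 − r_1²)
r_1² = (-0.121)² = 0.014641
Numerator = -0.31 − 0.0146 = -0.3246; denominator = 1 − 0.0146 = 0.9854
φ_{22} = -0.3246 / 0.9854 = -0.329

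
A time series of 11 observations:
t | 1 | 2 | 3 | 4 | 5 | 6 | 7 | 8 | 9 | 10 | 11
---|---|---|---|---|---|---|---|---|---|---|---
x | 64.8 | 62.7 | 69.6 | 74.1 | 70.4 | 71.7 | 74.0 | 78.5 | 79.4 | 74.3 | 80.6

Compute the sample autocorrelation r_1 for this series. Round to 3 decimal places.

Mean x̄ = (64.8 + 62.7 + 69.6 + 74.1 + 70.4 + 71.7 + 74.0 + 78.5 + 79.4 + 74.3 + 80.6)/11 = 72.7364
Numerator Σ_{t=1}^{10}(x_t−x̄)(x_{t+1}−x̄) = 173.1841
Denominator Σ(x_t−x̄)² = 325.4455
r_1 = 173.1841 / 325.4455 = 0.532

0.532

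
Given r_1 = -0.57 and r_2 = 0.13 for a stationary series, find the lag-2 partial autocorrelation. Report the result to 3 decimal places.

φ_{22} = (r_2 − r_1²) / (1 − r_1²)
r_1² = (-0.57)² = 0.3249
Numerator = 0.13 − 0.3249 = -0.1949; denominator = 1 − 0.3249 = 0.6751
φ_{22} = -0.1949 / 0.6751 = -0.289

-0.289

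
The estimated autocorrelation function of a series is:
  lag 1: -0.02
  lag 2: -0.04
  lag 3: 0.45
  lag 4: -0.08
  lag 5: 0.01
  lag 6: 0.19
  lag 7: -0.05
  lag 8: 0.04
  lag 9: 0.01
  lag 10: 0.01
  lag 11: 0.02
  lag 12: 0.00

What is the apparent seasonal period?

3

The largest autocorrelation is r_3 = 0.45, with a weaker echo at lag 6 (0.19); the remaining lags stay at or below 0.04.
The dominant spike at lag 3 indicates a seasonal period of 3.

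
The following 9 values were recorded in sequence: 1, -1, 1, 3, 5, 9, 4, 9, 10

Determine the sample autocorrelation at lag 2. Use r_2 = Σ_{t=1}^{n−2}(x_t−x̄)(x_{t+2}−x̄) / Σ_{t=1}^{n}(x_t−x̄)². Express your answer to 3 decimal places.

Mean x̄ = (1 − 1 + 1 + 3 + 5 + 9 + 4 + 9 + 10)/9 = 4.5556
Σ(x_t−x̄)(x_{t+2}−x̄) = (12.6420) + (8.6420) + (-1.5802) + (-6.9136) + (-0.2469) + (19.7531) + (-3.0247) = 29.2716
Denominator Σ(x_t−x̄)² = 128.2222
r_2 = 29.2716 / 128.2222 = 0.228

0.228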